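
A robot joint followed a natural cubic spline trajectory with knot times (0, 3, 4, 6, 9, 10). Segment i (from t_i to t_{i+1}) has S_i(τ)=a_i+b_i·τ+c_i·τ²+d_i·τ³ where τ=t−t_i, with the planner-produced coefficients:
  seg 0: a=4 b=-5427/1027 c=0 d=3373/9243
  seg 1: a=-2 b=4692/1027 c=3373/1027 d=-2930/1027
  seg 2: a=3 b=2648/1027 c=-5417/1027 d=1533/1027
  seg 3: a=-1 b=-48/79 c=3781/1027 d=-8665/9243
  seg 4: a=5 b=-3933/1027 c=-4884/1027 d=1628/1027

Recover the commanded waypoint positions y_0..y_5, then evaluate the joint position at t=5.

y_0=4 y_1=-2 y_2=3 y_3=-1 y_4=5 y_5=-2
S(5) = 1845/1027

y_0 = S_0(0) = a_0 = 4
y_1 = S_1(0) = a_1 = -2
y_2 = S_2(0) = a_2 = 3
y_3 = S_3(0) = a_3 = -1
y_4 = S_4(0) = a_4 = 5
y_5 = S_4(1) = -2
t_q=5 is in segment 2 (τ=1); S_2(τ)=1845/1027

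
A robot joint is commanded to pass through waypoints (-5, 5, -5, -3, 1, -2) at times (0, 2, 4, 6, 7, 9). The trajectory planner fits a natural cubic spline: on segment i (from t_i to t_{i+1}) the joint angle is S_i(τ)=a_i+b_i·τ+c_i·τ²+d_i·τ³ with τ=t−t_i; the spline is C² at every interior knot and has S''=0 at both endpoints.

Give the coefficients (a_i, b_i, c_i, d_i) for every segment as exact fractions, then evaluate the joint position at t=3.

  seg 0: a=-5 b=1276/159 c=0 d=-481/636
  seg 1: a=5 b=-167/159 c=-481/106 d=815/636
  seg 2: a=-5 b=-608/159 c=167/53 d=-235/636
  seg 3: a=-3 b=691/159 c=99/106 d=-407/318
  seg 4: a=1 b=755/318 c=-154/53 d=77/159
S(3) = 147/212

Δ: Δ0=5, Δ1=-5, Δ2=1, Δ3=4, Δ4=-3/2
row 1: diag=8, rhs=-60; c'=1/4, d'=-15/2
row 2: denom=8−2·1/4=15/2; d'=(36−2·-15/2)/(15/2)=34/5
row 3: denom=6−2·4/15=82/15; d'=(18−2·34/5)/(82/15)=33/41
row 4: denom=6−1·15/82=477/82; d'=(-33−1·33/41)/(477/82)=-308/53
back: M4=-308/53
back: M3=33/41−15/82·-308/53=99/53
back: M2=34/5−4/15·99/53=334/53
back: M1=-15/2−1/4·334/53=-481/53
M: M0=0, M1=-481/53, M2=334/53, M3=99/53, M4=-308/53, M5=0
seg 0: a=-5, c=M0/2=0, d=(M1−M0)/(6·2)=-481/636, b=Δ0−h0·(2M0+M1)/6=1276/159
seg 1: a=5, c=M1/2=-481/106, d=(M2−M1)/(6·2)=815/636, b=Δ1−h1·(2M1+M2)/6=-167/159
seg 2: a=-5, c=M2/2=167/53, d=(M3−M2)/(6·2)=-235/636, b=Δ2−h2·(2M2+M3)/6=-608/159
seg 3: a=-3, c=M3/2=99/106, d=(M4−M3)/(6·1)=-407/318, b=Δ3−h3·(2M3+M4)/6=691/159
seg 4: a=1, c=M4/2=-154/53, d=(M5−M4)/(6·2)=77/159, b=Δ4−h4·(2M4+M5)/6=755/318
t_q=3 → seg 1, τ=1; S=5+-167/159·τ+-481/106·τ²+815/636·τ³=147/212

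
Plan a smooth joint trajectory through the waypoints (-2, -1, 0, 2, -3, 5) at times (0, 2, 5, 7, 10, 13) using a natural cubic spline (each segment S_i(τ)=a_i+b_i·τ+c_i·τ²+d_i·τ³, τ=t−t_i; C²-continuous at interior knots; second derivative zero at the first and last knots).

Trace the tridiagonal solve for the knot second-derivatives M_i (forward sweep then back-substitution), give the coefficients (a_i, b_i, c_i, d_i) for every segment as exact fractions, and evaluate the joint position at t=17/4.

  seg 0: a=-2 b=4099/6414 c=0 d=-223/6414
  seg 1: a=-1 b=1423/6414 c=-223/1069 d=4729/57726
  seg 2: a=0 b=3791/3207 c=3391/6414 d=-1325/4276
  seg 3: a=2 b=-1352/3207 c=-4267/3207 d=2936/9621
  seg 4: a=-3 b=-530/3207 c=4541/3207 d=-4541/28863
S(17/4) = -85349/136832

Δ: Δ0=1/2, Δ1=1/3, Δ2=1, Δ3=-5/3, Δ4=8/3
row 1: diag=10, rhs=-1; c'=3/10, d'=-1/10
row 2: denom=10−3·3/10=91/10; d'=(4−3·-1/10)/(91/10)=43/91
row 3: denom=10−2·20/91=870/91; d'=(-16−2·43/91)/(870/91)=-257/145
row 4: denom=12−3·91/290=3207/290; d'=(26−3·-257/145)/(3207/290)=9082/3207
back: M4=9082/3207
back: M3=-257/145−91/290·9082/3207=-8534/3207
back: M2=43/91−20/91·-8534/3207=3391/3207
back: M1=-1/10−3/10·3391/3207=-446/1069
M: M0=0, M1=-446/1069, M2=3391/3207, M3=-8534/3207, M4=9082/3207, M5=0
seg 0: a=-2, c=M0/2=0, d=(M1−M0)/(6·2)=-223/6414, b=Δ0−h0·(2M0+M1)/6=4099/6414
seg 1: a=-1, c=M1/2=-223/1069, d=(M2−M1)/(6·3)=4729/57726, b=Δ1−h1·(2M1+M2)/6=1423/6414
seg 2: a=0, c=M2/2=3391/6414, d=(M3−M2)/(6·2)=-1325/4276, b=Δ2−h2·(2M2+M3)/6=3791/3207
seg 3: a=2, c=M3/2=-4267/3207, d=(M4−M3)/(6·3)=2936/9621, b=Δ3−h3·(2M3+M4)/6=-1352/3207
seg 4: a=-3, c=M4/2=4541/3207, d=(M5−M4)/(6·3)=-4541/28863, b=Δ4−h4·(2M4+M5)/6=-530/3207
t_q=17/4 → seg 1, τ=9/4; S=-1+1423/6414·τ+-223/1069·τ²+4729/57726·τ³=-85349/136832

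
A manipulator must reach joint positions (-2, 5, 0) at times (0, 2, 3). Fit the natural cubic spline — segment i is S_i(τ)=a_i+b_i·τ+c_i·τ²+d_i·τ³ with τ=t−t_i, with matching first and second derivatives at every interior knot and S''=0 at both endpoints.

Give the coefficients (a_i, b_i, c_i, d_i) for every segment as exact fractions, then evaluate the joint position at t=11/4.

  seg 0: a=-2 b=19/3 c=0 d=-17/24
  seg 1: a=5 b=-13/6 c=-17/4 d=17/12
S(11/4) = 405/256

Δ: Δ0=7/2, Δ1=-5
row 1: diag=6, rhs=-51; c'=1/6, d'=-17/2
back: M1=-17/2
M: M0=0, M1=-17/2, M2=0
seg 0: a=-2, c=M0/2=0, d=(M1−M0)/(6·2)=-17/24, b=Δ0−h0·(2M0+M1)/6=19/3
seg 1: a=5, c=M1/2=-17/4, d=(M2−M1)/(6·1)=17/12, b=Δ1−h1·(2M1+M2)/6=-13/6
t_q=11/4 → seg 1, τ=3/4; S=5+-13/6·τ+-17/4·τ²+17/12·τ³=405/256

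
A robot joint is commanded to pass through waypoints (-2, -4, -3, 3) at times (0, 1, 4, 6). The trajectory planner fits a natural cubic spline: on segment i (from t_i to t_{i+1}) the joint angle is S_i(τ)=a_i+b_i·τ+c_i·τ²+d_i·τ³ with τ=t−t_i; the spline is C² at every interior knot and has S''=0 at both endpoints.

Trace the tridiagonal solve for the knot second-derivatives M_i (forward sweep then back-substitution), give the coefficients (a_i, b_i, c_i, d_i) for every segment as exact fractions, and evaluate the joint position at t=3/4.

Δ: Δ0=-2, Δ1=1/3, Δ2=3
row 1: diag=8, rhs=14; c'=3/8, d'=7/4
row 2: denom=10−3·3/8=71/8; d'=(16−3·7/4)/(71/8)=86/71
back: M2=86/71
back: M1=7/4−3/8·86/71=92/71
M: M0=0, M1=92/71, M2=86/71, M3=0
seg 0: a=-2, c=M0/2=0, d=(M1−M0)/(6·1)=46/213, b=Δ0−h0·(2M0+M1)/6=-472/213
seg 1: a=-4, c=M1/2=46/71, d=(M2−M1)/(6·3)=-1/213, b=Δ1−h1·(2M1+M2)/6=-334/213
seg 2: a=-3, c=M2/2=43/71, d=(M3−M2)/(6·2)=-43/426, b=Δ2−h2·(2M2+M3)/6=467/213
t_q=3/4 → seg 0, τ=3/4; S=-2+-472/213·τ+0·τ²+46/213·τ³=-8113/2272

  seg 0: a=-2 b=-472/213 c=0 d=46/213
  seg 1: a=-4 b=-334/213 c=46/71 d=-1/213
  seg 2: a=-3 b=467/213 c=43/71 d=-43/426
S(3/4) = -8113/2272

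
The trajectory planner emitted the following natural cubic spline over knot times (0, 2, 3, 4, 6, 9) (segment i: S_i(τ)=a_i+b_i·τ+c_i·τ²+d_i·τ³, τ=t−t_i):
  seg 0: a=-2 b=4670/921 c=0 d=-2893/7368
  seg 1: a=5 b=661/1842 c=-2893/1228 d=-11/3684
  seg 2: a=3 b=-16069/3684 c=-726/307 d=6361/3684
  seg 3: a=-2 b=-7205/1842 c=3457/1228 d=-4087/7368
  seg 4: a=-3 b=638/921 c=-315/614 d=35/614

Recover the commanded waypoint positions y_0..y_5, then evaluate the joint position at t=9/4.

y_0=-2 y_1=5 y_2=3 y_3=-2 y_4=-3 y_5=-4
S(9/4) = 388435/78592

y_0 = S_0(0) = a_0 = -2
y_1 = S_1(0) = a_1 = 5
y_2 = S_2(0) = a_2 = 3
y_3 = S_3(0) = a_3 = -2
y_4 = S_4(0) = a_4 = -3
y_5 = S_4(3) = -4
t_q=9/4 is in segment 1 (τ=1/4); S_1(τ)=388435/78592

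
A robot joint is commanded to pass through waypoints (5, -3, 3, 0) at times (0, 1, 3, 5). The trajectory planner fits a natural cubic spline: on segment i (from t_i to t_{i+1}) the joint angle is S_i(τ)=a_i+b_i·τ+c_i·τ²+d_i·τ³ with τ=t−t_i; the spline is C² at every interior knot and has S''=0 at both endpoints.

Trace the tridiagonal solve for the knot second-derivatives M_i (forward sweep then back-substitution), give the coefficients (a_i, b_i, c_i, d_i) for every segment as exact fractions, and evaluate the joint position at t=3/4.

  seg 0: a=5 b=-449/44 c=0 d=97/44
  seg 1: a=-3 b=-79/22 c=291/44 d=-73/44
  seg 2: a=3 b=65/22 c=-147/44 d=49/88
S(3/4) = -4853/2816

Δ: Δ0=-8, Δ1=3, Δ2=-3/2
row 1: diag=6, rhs=66; c'=1/3, d'=11
row 2: denom=8−2·1/3=22/3; d'=(-27−2·11)/(22/3)=-147/22
back: M2=-147/22
back: M1=11−1/3·-147/22=291/22
M: M0=0, M1=291/22, M2=-147/22, M3=0
seg 0: a=5, c=M0/2=0, d=(M1−M0)/(6·1)=97/44, b=Δ0−h0·(2M0+M1)/6=-449/44
seg 1: a=-3, c=M1/2=291/44, d=(M2−M1)/(6·2)=-73/44, b=Δ1−h1·(2M1+M2)/6=-79/22
seg 2: a=3, c=M2/2=-147/44, d=(M3−M2)/(6·2)=49/88, b=Δ2−h2·(2M2+M3)/6=65/22
t_q=3/4 → seg 0, τ=3/4; S=5+-449/44·τ+0·τ²+97/44·τ³=-4853/2816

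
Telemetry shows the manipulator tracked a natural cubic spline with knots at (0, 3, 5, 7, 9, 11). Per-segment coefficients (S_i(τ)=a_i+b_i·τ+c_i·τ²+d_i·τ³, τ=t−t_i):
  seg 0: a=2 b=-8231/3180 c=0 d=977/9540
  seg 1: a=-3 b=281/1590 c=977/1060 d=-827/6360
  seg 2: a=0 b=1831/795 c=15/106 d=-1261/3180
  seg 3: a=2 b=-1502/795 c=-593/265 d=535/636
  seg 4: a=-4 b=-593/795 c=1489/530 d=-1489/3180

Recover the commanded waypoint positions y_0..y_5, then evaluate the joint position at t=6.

y_0=2 y_1=-3 y_2=0 y_3=2 y_4=-4 y_5=2
S(6) = 2171/1060

y_0 = S_0(0) = a_0 = 2
y_1 = S_1(0) = a_1 = -3
y_2 = S_2(0) = a_2 = 0
y_3 = S_3(0) = a_3 = 2
y_4 = S_4(0) = a_4 = -4
y_5 = S_4(2) = 2
t_q=6 is in segment 2 (τ=1); S_2(τ)=2171/1060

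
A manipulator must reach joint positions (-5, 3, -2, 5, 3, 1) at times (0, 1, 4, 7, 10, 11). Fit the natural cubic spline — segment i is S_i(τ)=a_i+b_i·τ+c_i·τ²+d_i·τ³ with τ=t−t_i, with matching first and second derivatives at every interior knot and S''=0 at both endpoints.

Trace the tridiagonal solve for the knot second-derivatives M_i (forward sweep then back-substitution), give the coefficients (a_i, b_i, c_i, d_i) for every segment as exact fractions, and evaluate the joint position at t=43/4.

  seg 0: a=-5 b=7396/777 c=0 d=-1180/777
  seg 1: a=3 b=3856/777 c=-1180/259 d=1823/2331
  seg 2: a=-2 b=-977/777 c=643/259 d=-3/7
  seg 3: a=5 b=1606/777 c=-356/259 d=40/259
  seg 4: a=3 b=-1562/777 c=4/259 d=-4/777
S(43/4) = 6211/4144

Δ: Δ0=8, Δ1=-5/3, Δ2=7/3, Δ3=-2/3, Δ4=-2
row 1: diag=8, rhs=-58; c'=3/8, d'=-29/4
row 2: denom=12−3·3/8=87/8; d'=(24−3·-29/4)/(87/8)=122/29
row 3: denom=12−3·8/29=324/29; d'=(-18−3·122/29)/(324/29)=-74/27
row 4: denom=8−3·29/108=259/36; d'=(-8−3·-74/27)/(259/36)=8/259
back: M4=8/259
back: M3=-74/27−29/108·8/259=-712/259
back: M2=122/29−8/29·-712/259=1286/259
back: M1=-29/4−3/8·1286/259=-2360/259
M: M0=0, M1=-2360/259, M2=1286/259, M3=-712/259, M4=8/259, M5=0
seg 0: a=-5, c=M0/2=0, d=(M1−M0)/(6·1)=-1180/777, b=Δ0−h0·(2M0+M1)/6=7396/777
seg 1: a=3, c=M1/2=-1180/259, d=(M2−M1)/(6·3)=1823/2331, b=Δ1−h1·(2M1+M2)/6=3856/777
seg 2: a=-2, c=M2/2=643/259, d=(M3−M2)/(6·3)=-3/7, b=Δ2−h2·(2M2+M3)/6=-977/777
seg 3: a=5, c=M3/2=-356/259, d=(M4−M3)/(6·3)=40/259, b=Δ3−h3·(2M3+M4)/6=1606/777
seg 4: a=3, c=M4/2=4/259, d=(M5−M4)/(6·1)=-4/777, b=Δ4−h4·(2M4+M5)/6=-1562/777
t_q=43/4 → seg 4, τ=3/4; S=3+-1562/777·τ+4/259·τ²+-4/777·τ³=6211/4144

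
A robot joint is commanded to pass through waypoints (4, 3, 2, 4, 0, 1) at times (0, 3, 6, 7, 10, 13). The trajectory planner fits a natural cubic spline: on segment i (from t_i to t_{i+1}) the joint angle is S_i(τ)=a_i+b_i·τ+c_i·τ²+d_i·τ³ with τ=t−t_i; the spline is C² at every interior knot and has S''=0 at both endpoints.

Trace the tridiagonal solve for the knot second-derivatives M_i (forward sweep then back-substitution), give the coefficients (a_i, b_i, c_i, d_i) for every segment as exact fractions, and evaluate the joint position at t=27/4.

Δ: Δ0=-1/3, Δ1=-1/3, Δ2=2, Δ3=-4/3, Δ4=1/3
row 1: diag=12, rhs=0; c'=1/4, d'=0
row 2: denom=8−3·1/4=29/4; d'=(14−3·0)/(29/4)=56/29
row 3: denom=8−1·4/29=228/29; d'=(-20−1·56/29)/(228/29)=-53/19
row 4: denom=12−3·29/76=825/76; d'=(10−3·-53/19)/(825/76)=1396/825
back: M4=1396/825
back: M3=-53/19−29/76·1396/825=-2834/825
back: M2=56/29−4/29·-2834/825=1984/825
back: M1=0−1/4·1984/825=-496/825
M: M0=0, M1=-496/825, M2=1984/825, M3=-2834/825, M4=1396/825, M5=0
seg 0: a=4, c=M0/2=0, d=(M1−M0)/(6·3)=-248/7425, b=Δ0−h0·(2M0+M1)/6=-9/275
seg 1: a=3, c=M1/2=-248/825, d=(M2−M1)/(6·3)=248/1485, b=Δ1−h1·(2M1+M2)/6=-257/275
seg 2: a=2, c=M2/2=992/825, d=(M3−M2)/(6·1)=-73/75, b=Δ2−h2·(2M2+M3)/6=487/275
seg 3: a=4, c=M3/2=-1417/825, d=(M4−M3)/(6·3)=47/165, b=Δ3−h3·(2M3+M4)/6=1036/825
seg 4: a=0, c=M4/2=698/825, d=(M5−M4)/(6·3)=-698/7425, b=Δ4−h4·(2M4+M5)/6=-1121/825
t_q=27/4 → seg 2, τ=3/4; S=2+487/275·τ+992/825·τ²+-73/75·τ³=63253/17600

  seg 0: a=4 b=-9/275 c=0 d=-248/7425
  seg 1: a=3 b=-257/275 c=-248/825 d=248/1485
  seg 2: a=2 b=487/275 c=992/825 d=-73/75
  seg 3: a=4 b=1036/825 c=-1417/825 d=47/165
  seg 4: a=0 b=-1121/825 c=698/825 d=-698/7425
S(27/4) = 63253/17600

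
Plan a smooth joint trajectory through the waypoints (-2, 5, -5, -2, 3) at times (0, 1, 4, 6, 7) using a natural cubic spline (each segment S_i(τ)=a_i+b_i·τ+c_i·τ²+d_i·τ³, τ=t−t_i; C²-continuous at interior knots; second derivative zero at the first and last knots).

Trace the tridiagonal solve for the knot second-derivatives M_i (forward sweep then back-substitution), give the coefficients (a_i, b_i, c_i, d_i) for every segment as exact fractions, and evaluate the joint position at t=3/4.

  seg 0: a=-2 b=5104/591 c=0 d=-967/591
  seg 1: a=5 b=2203/591 c=-967/197 d=1510/1773
  seg 2: a=-5 b=-1613/591 c=543/197 d=-1517/4728
  seg 3: a=-2 b=5255/1182 c=655/788 d=-655/2364
S(3/4) = 47745/12608

Δ: Δ0=7, Δ1=-10/3, Δ2=3/2, Δ3=5
row 1: diag=8, rhs=-62; c'=3/8, d'=-31/4
row 2: denom=10−3·3/8=71/8; d'=(29−3·-31/4)/(71/8)=418/71
row 3: denom=6−2·16/71=394/71; d'=(21−2·418/71)/(394/71)=655/394
back: M3=655/394
back: M2=418/71−16/71·655/394=1086/197
back: M1=-31/4−3/8·1086/197=-1934/197
M: M0=0, M1=-1934/197, M2=1086/197, M3=655/394, M4=0
seg 0: a=-2, c=M0/2=0, d=(M1−M0)/(6·1)=-967/591, b=Δ0−h0·(2M0+M1)/6=5104/591
seg 1: a=5, c=M1/2=-967/197, d=(M2−M1)/(6·3)=1510/1773, b=Δ1−h1·(2M1+M2)/6=2203/591
seg 2: a=-5, c=M2/2=543/197, d=(M3−M2)/(6·2)=-1517/4728, b=Δ2−h2·(2M2+M3)/6=-1613/591
seg 3: a=-2, c=M3/2=655/788, d=(M4−M3)/(6·1)=-655/2364, b=Δ3−h3·(2M3+M4)/6=5255/1182
t_q=3/4 → seg 0, τ=3/4; S=-2+5104/591·τ+0·τ²+-967/591·τ³=47745/12608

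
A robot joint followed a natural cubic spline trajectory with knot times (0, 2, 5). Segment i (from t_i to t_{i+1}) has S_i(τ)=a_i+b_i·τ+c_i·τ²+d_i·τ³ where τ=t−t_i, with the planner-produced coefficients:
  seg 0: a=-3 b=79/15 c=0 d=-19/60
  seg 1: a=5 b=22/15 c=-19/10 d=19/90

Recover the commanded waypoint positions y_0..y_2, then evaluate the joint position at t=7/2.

y_0=-3 y_1=5 y_2=-2
S(7/2) = 291/80

y_0 = S_0(0) = a_0 = -3
y_1 = S_1(0) = a_1 = 5
y_2 = S_1(3) = -2
t_q=7/2 is in segment 1 (τ=3/2); S_1(τ)=291/80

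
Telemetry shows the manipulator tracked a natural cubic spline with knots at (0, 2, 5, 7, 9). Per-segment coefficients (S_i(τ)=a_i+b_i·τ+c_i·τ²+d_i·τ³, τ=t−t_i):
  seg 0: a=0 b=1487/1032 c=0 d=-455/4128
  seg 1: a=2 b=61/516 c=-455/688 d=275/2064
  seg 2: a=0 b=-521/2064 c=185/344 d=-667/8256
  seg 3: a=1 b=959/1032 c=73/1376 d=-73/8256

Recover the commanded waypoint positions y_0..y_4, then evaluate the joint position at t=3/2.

y_0 = S_0(0) = a_0 = 0
y_1 = S_1(0) = a_1 = 2
y_2 = S_2(0) = a_2 = 0
y_3 = S_3(0) = a_3 = 1
y_4 = S_3(2) = 3
t_q=3/2 is in segment 0 (τ=3/2); S_0(τ)=19697/11008

y_0=0 y_1=2 y_2=0 y_3=1 y_4=3
S(3/2) = 19697/11008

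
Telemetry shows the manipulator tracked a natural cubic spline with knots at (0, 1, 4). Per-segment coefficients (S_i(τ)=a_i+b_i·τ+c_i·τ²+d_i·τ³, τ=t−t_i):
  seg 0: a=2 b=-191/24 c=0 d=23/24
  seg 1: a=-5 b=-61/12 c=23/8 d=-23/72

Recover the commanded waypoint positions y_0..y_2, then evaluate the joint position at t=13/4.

y_0 = S_0(0) = a_0 = 2
y_1 = S_1(0) = a_1 = -5
y_2 = S_1(3) = -3
t_q=13/4 is in segment 1 (τ=9/4); S_1(τ)=-2827/512

y_0=2 y_1=-5 y_2=-3
S(13/4) = -2827/512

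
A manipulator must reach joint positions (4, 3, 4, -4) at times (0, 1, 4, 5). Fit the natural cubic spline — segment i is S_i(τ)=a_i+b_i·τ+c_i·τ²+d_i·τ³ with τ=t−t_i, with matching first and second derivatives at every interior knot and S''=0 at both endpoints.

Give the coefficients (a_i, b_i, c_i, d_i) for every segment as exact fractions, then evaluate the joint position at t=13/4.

Δ: Δ0=-1, Δ1=1/3, Δ2=-8
row 1: diag=8, rhs=8; c'=3/8, d'=1
row 2: denom=8−3·3/8=55/8; d'=(-50−3·1)/(55/8)=-424/55
back: M2=-424/55
back: M1=1−3/8·-424/55=214/55
M: M0=0, M1=214/55, M2=-424/55, M3=0
seg 0: a=4, c=M0/2=0, d=(M1−M0)/(6·1)=107/165, b=Δ0−h0·(2M0+M1)/6=-272/165
seg 1: a=3, c=M1/2=107/55, d=(M2−M1)/(6·3)=-29/45, b=Δ1−h1·(2M1+M2)/6=49/165
seg 2: a=4, c=M2/2=-212/55, d=(M3−M2)/(6·1)=212/165, b=Δ2−h2·(2M2+M3)/6=-896/165
t_q=13/4 → seg 1, τ=9/4; S=3+49/165·τ+107/55·τ²+-29/45·τ³=21741/3520

  seg 0: a=4 b=-272/165 c=0 d=107/165
  seg 1: a=3 b=49/165 c=107/55 d=-29/45
  seg 2: a=4 b=-896/165 c=-212/55 d=212/165
S(13/4) = 21741/3520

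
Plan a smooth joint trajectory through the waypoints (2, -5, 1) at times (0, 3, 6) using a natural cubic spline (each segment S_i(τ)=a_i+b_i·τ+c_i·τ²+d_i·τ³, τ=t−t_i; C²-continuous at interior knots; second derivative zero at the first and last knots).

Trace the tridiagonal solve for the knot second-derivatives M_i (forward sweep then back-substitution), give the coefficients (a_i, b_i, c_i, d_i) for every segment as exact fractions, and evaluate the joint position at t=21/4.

  seg 0: a=2 b=-41/12 c=0 d=13/108
  seg 1: a=-5 b=-1/6 c=13/12 d=-13/108
S(21/4) = -323/256

Δ: Δ0=-7/3, Δ1=2
row 1: diag=12, rhs=26; c'=1/4, d'=13/6
back: M1=13/6
M: M0=0, M1=13/6, M2=0
seg 0: a=2, c=M0/2=0, d=(M1−M0)/(6·3)=13/108, b=Δ0−h0·(2M0+M1)/6=-41/12
seg 1: a=-5, c=M1/2=13/12, d=(M2−M1)/(6·3)=-13/108, b=Δ1−h1·(2M1+M2)/6=-1/6
t_q=21/4 → seg 1, τ=9/4; S=-5+-1/6·τ+13/12·τ²+-13/108·τ³=-323/256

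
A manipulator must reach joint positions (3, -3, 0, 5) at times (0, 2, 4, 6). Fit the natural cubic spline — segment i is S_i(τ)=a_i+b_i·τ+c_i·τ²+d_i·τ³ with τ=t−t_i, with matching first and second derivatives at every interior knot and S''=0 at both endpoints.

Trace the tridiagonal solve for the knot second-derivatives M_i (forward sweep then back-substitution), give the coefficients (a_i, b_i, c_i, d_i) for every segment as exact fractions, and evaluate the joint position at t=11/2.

Δ: Δ0=-3, Δ1=3/2, Δ2=5/2
row 1: diag=8, rhs=27; c'=1/4, d'=27/8
row 2: denom=8−2·1/4=15/2; d'=(6−2·27/8)/(15/2)=-1/10
back: M2=-1/10
back: M1=27/8−1/4·-1/10=17/5
M: M0=0, M1=17/5, M2=-1/10, M3=0
seg 0: a=3, c=M0/2=0, d=(M1−M0)/(6·2)=17/60, b=Δ0−h0·(2M0+M1)/6=-62/15
seg 1: a=-3, c=M1/2=17/10, d=(M2−M1)/(6·2)=-7/24, b=Δ1−h1·(2M1+M2)/6=-11/15
seg 2: a=0, c=M2/2=-1/20, d=(M3−M2)/(6·2)=1/120, b=Δ2−h2·(2M2+M3)/6=77/30
t_q=11/2 → seg 2, τ=3/2; S=0+77/30·τ+-1/20·τ²+1/120·τ³=241/64

  seg 0: a=3 b=-62/15 c=0 d=17/60
  seg 1: a=-3 b=-11/15 c=17/10 d=-7/24
  seg 2: a=0 b=77/30 c=-1/20 d=1/120
S(11/2) = 241/64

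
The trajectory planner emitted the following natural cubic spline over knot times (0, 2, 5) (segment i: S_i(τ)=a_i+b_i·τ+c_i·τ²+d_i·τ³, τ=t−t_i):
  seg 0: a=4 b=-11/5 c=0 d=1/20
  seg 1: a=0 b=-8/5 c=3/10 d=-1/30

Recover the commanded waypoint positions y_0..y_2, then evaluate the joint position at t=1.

y_0 = S_0(0) = a_0 = 4
y_1 = S_1(0) = a_1 = 0
y_2 = S_1(3) = -3
t_q=1 is in segment 0 (τ=1); S_0(τ)=37/20

y_0=4 y_1=0 y_2=-3
S(1) = 37/20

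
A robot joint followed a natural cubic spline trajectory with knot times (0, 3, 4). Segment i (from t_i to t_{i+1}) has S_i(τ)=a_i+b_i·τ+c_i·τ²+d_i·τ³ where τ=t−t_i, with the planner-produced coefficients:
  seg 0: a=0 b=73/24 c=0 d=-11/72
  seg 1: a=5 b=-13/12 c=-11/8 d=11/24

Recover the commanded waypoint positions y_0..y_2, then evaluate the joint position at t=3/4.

y_0=0 y_1=5 y_2=3
S(3/4) = 1135/512

y_0 = S_0(0) = a_0 = 0
y_1 = S_1(0) = a_1 = 5
y_2 = S_1(1) = 3
t_q=3/4 is in segment 0 (τ=3/4); S_0(τ)=1135/512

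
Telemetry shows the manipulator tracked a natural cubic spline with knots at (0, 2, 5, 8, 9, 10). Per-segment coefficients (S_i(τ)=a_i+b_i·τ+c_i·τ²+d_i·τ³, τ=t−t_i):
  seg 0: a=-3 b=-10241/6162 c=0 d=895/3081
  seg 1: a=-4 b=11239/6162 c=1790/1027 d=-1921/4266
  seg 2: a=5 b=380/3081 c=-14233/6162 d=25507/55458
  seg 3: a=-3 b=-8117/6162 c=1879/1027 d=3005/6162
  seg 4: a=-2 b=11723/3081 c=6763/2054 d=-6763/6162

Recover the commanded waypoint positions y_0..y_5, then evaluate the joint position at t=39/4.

y_0=-3 y_1=-4 y_2=5 y_3=-3 y_4=-2 y_5=4
S(39/4) = 294825/131456

y_0 = S_0(0) = a_0 = -3
y_1 = S_1(0) = a_1 = -4
y_2 = S_2(0) = a_2 = 5
y_3 = S_3(0) = a_3 = -3
y_4 = S_4(0) = a_4 = -2
y_5 = S_4(1) = 4
t_q=39/4 is in segment 4 (τ=3/4); S_4(τ)=294825/131456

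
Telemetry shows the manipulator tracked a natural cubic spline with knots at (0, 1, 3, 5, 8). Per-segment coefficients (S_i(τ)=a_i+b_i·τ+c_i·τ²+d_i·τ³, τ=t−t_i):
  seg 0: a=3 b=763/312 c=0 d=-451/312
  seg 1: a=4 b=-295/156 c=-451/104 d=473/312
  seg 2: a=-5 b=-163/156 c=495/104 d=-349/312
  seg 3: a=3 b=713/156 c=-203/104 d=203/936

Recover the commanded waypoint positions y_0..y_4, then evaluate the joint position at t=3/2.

y_0=3 y_1=4 y_2=-5 y_3=3 y_4=5
S(3/2) = 1797/832

y_0 = S_0(0) = a_0 = 3
y_1 = S_1(0) = a_1 = 4
y_2 = S_2(0) = a_2 = -5
y_3 = S_3(0) = a_3 = 3
y_4 = S_3(3) = 5
t_q=3/2 is in segment 1 (τ=1/2); S_1(τ)=1797/832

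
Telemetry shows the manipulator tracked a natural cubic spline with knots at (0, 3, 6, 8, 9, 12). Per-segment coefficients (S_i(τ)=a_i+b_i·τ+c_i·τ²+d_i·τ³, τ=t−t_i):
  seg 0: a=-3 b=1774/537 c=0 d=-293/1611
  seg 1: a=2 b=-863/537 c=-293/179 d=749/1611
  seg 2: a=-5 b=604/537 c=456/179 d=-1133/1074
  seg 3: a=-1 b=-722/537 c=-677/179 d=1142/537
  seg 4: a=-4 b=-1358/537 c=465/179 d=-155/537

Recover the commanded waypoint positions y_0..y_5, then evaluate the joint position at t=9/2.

y_0 = S_0(0) = a_0 = -3
y_1 = S_1(0) = a_1 = 2
y_2 = S_2(0) = a_2 = -5
y_3 = S_3(0) = a_3 = -1
y_4 = S_4(0) = a_4 = -4
y_5 = S_4(3) = 4
t_q=9/2 is in segment 1 (τ=3/2); S_1(τ)=-3615/1432

y_0=-3 y_1=2 y_2=-5 y_3=-1 y_4=-4 y_5=4
S(9/2) = -3615/1432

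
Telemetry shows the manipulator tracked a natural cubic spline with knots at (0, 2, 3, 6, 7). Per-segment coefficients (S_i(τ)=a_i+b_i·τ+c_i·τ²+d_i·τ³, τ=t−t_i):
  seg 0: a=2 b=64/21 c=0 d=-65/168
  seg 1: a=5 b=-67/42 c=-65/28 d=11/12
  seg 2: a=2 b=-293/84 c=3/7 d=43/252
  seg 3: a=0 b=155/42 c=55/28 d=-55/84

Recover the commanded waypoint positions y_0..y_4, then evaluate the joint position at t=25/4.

y_0 = S_0(0) = a_0 = 2
y_1 = S_1(0) = a_1 = 5
y_2 = S_2(0) = a_2 = 2
y_3 = S_3(0) = a_3 = 0
y_4 = S_3(1) = 5
t_q=25/4 is in segment 3 (τ=1/4); S_3(τ)=265/256

y_0=2 y_1=5 y_2=2 y_3=0 y_4=5
S(25/4) = 265/256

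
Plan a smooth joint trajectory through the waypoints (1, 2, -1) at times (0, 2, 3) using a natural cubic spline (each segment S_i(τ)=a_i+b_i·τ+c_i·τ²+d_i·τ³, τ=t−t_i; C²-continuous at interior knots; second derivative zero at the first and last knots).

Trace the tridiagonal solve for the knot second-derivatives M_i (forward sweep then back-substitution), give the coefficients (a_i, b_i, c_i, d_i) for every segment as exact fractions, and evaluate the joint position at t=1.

Δ: Δ0=1/2, Δ1=-3
row 1: diag=6, rhs=-21; c'=1/6, d'=-7/2
back: M1=-7/2
M: M0=0, M1=-7/2, M2=0
seg 0: a=1, c=M0/2=0, d=(M1−M0)/(6·2)=-7/24, b=Δ0−h0·(2M0+M1)/6=5/3
seg 1: a=2, c=M1/2=-7/4, d=(M2−M1)/(6·1)=7/12, b=Δ1−h1·(2M1+M2)/6=-11/6
t_q=1 → seg 0, τ=1; S=1+5/3·τ+0·τ²+-7/24·τ³=19/8

  seg 0: a=1 b=5/3 c=0 d=-7/24
  seg 1: a=2 b=-11/6 c=-7/4 d=7/12
S(1) = 19/8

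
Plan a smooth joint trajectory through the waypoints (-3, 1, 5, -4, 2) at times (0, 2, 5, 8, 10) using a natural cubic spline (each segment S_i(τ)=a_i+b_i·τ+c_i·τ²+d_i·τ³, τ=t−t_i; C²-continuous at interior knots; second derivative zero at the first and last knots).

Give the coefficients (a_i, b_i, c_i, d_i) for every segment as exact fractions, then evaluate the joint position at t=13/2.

Δ: Δ0=2, Δ1=4/3, Δ2=-3, Δ3=3
row 1: diag=10, rhs=-4; c'=3/10, d'=-2/5
row 2: denom=12−3·3/10=111/10; d'=(-26−3·-2/5)/(111/10)=-248/111
row 3: denom=10−3·10/37=340/37; d'=(36−3·-248/111)/(340/37)=79/17
back: M3=79/17
back: M2=-248/111−10/37·79/17=-178/51
back: M1=-2/5−3/10·-178/51=11/17
M: M0=0, M1=11/17, M2=-178/51, M3=79/17, M4=0
seg 0: a=-3, c=M0/2=0, d=(M1−M0)/(6·2)=11/204, b=Δ0−h0·(2M0+M1)/6=91/51
seg 1: a=1, c=M1/2=11/34, d=(M2−M1)/(6·3)=-211/918, b=Δ1−h1·(2M1+M2)/6=124/51
seg 2: a=5, c=M2/2=-89/51, d=(M3−M2)/(6·3)=415/918, b=Δ2−h2·(2M2+M3)/6=-11/6
seg 3: a=-4, c=M3/2=79/34, d=(M4−M3)/(6·2)=-79/204, b=Δ3−h3·(2M3+M4)/6=-5/51
t_q=13/2 → seg 2, τ=3/2; S=5+-11/6·τ+-89/51·τ²+415/918·τ³=-41/272

  seg 0: a=-3 b=91/51 c=0 d=11/204
  seg 1: a=1 b=124/51 c=11/34 d=-211/918
  seg 2: a=5 b=-11/6 c=-89/51 d=415/918
  seg 3: a=-4 b=-5/51 c=79/34 d=-79/204
S(13/2) = -41/272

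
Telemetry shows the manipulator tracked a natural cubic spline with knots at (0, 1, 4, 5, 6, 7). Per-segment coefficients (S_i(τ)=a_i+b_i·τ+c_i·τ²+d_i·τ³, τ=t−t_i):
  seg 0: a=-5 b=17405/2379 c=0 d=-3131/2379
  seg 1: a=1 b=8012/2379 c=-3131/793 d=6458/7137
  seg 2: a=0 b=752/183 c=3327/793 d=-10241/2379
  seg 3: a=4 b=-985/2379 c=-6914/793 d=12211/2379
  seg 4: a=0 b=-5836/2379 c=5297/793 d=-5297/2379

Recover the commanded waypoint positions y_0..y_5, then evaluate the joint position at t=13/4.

y_0=-5 y_1=1 y_2=0 y_3=4 y_4=0 y_5=2
S(13/4) = -28009/25376

y_0 = S_0(0) = a_0 = -5
y_1 = S_1(0) = a_1 = 1
y_2 = S_2(0) = a_2 = 0
y_3 = S_3(0) = a_3 = 4
y_4 = S_4(0) = a_4 = 0
y_5 = S_4(1) = 2
t_q=13/4 is in segment 1 (τ=9/4); S_1(τ)=-28009/25376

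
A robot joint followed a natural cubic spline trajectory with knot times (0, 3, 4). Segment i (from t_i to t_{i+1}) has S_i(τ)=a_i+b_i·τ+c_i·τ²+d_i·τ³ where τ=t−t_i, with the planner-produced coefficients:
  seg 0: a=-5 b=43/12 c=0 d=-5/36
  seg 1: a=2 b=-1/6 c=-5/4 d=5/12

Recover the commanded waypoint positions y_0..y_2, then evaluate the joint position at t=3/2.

y_0=-5 y_1=2 y_2=1
S(3/2) = -3/32

y_0 = S_0(0) = a_0 = -5
y_1 = S_1(0) = a_1 = 2
y_2 = S_1(1) = 1
t_q=3/2 is in segment 0 (τ=3/2); S_0(τ)=-3/32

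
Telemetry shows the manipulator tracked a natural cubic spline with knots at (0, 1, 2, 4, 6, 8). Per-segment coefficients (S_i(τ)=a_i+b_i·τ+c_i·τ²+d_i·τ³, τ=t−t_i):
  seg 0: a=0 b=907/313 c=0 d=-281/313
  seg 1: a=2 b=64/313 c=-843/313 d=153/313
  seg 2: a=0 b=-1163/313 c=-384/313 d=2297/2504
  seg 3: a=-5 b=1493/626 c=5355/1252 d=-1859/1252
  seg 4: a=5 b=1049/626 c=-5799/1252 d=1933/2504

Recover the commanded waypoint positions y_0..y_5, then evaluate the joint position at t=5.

y_0=0 y_1=2 y_2=0 y_3=-5 y_4=5 y_5=-4
S(5) = 111/626

y_0 = S_0(0) = a_0 = 0
y_1 = S_1(0) = a_1 = 2
y_2 = S_2(0) = a_2 = 0
y_3 = S_3(0) = a_3 = -5
y_4 = S_4(0) = a_4 = 5
y_5 = S_4(2) = -4
t_q=5 is in segment 3 (τ=1); S_3(τ)=111/626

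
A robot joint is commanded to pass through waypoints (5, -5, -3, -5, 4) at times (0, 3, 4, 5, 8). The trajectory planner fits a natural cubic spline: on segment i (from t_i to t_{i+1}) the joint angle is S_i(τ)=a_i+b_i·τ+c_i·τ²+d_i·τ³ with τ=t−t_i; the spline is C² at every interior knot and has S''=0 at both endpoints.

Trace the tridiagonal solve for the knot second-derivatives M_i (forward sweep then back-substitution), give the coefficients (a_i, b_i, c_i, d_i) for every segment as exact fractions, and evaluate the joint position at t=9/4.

Δ: Δ0=-10/3, Δ1=2, Δ2=-2, Δ3=3
row 1: diag=8, rhs=32; c'=1/8, d'=4
row 2: denom=4−1·1/8=31/8; d'=(-24−1·4)/(31/8)=-224/31
row 3: denom=8−1·8/31=240/31; d'=(30−1·-224/31)/(240/31)=577/120
back: M3=577/120
back: M2=-224/31−8/31·577/120=-127/15
back: M1=4−1/8·-127/15=607/120
M: M0=0, M1=607/120, M2=-127/15, M3=577/120, M4=0
seg 0: a=5, c=M0/2=0, d=(M1−M0)/(6·3)=607/2160, b=Δ0−h0·(2M0+M1)/6=-469/80
seg 1: a=-5, c=M1/2=607/240, d=(M2−M1)/(6·1)=-541/240, b=Δ1−h1·(2M1+M2)/6=69/40
seg 2: a=-3, c=M2/2=-127/30, d=(M3−M2)/(6·1)=177/80, b=Δ2−h2·(2M2+M3)/6=1/48
seg 3: a=-5, c=M3/2=577/240, d=(M4−M3)/(6·3)=-577/2160, b=Δ3−h3·(2M3+M4)/6=-217/120
t_q=9/4 → seg 0, τ=9/4; S=5+-469/80·τ+0·τ²+607/2160·τ³=-25547/5120

  seg 0: a=5 b=-469/80 c=0 d=607/2160
  seg 1: a=-5 b=69/40 c=607/240 d=-541/240
  seg 2: a=-3 b=1/48 c=-127/30 d=177/80
  seg 3: a=-5 b=-217/120 c=577/240 d=-577/2160
S(9/4) = -25547/5120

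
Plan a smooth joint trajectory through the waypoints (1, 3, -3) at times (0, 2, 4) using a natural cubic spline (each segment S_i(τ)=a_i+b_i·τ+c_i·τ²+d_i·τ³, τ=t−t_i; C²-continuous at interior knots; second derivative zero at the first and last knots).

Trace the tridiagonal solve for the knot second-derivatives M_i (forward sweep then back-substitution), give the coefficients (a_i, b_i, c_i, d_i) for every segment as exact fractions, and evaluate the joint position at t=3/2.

  seg 0: a=1 b=2 c=0 d=-1/4
  seg 1: a=3 b=-1 c=-3/2 d=1/4
S(3/2) = 101/32

Δ: Δ0=1, Δ1=-3
row 1: diag=8, rhs=-24; c'=1/4, d'=-3
back: M1=-3
M: M0=0, M1=-3, M2=0
seg 0: a=1, c=M0/2=0, d=(M1−M0)/(6·2)=-1/4, b=Δ0−h0·(2M0+M1)/6=2
seg 1: a=3, c=M1/2=-3/2, d=(M2−M1)/(6·2)=1/4, b=Δ1−h1·(2M1+M2)/6=-1
t_q=3/2 → seg 0, τ=3/2; S=1+2·τ+0·τ²+-1/4·τ³=101/32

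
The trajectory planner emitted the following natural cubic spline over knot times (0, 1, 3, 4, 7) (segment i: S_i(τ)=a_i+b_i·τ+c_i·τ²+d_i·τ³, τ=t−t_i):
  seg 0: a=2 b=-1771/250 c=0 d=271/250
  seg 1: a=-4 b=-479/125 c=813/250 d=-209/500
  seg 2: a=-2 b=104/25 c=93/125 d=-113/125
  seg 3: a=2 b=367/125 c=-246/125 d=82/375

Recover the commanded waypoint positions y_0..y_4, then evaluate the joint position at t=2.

y_0=2 y_1=-4 y_2=-2 y_3=2 y_4=-1
S(2) = -2499/500

y_0 = S_0(0) = a_0 = 2
y_1 = S_1(0) = a_1 = -4
y_2 = S_2(0) = a_2 = -2
y_3 = S_3(0) = a_3 = 2
y_4 = S_3(3) = -1
t_q=2 is in segment 1 (τ=1); S_1(τ)=-2499/500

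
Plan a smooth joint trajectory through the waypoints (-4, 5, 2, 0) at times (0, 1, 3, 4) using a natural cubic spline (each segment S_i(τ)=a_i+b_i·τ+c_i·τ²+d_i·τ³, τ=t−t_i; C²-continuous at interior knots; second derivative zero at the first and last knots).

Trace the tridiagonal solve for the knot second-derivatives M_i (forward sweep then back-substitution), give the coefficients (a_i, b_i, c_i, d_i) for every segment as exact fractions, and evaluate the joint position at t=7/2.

Δ: Δ0=9, Δ1=-3/2, Δ2=-2
row 1: diag=6, rhs=-63; c'=1/3, d'=-21/2
row 2: denom=6−2·1/3=16/3; d'=(-3−2·-21/2)/(16/3)=27/8
back: M2=27/8
back: M1=-21/2−1/3·27/8=-93/8
M: M0=0, M1=-93/8, M2=27/8, M3=0
seg 0: a=-4, c=M0/2=0, d=(M1−M0)/(6·1)=-31/16, b=Δ0−h0·(2M0+M1)/6=175/16
seg 1: a=5, c=M1/2=-93/16, d=(M2−M1)/(6·2)=5/4, b=Δ1−h1·(2M1+M2)/6=41/8
seg 2: a=2, c=M2/2=27/16, d=(M3−M2)/(6·1)=-9/16, b=Δ2−h2·(2M2+M3)/6=-25/8
t_q=7/2 → seg 2, τ=1/2; S=2+-25/8·τ+27/16·τ²+-9/16·τ³=101/128

  seg 0: a=-4 b=175/16 c=0 d=-31/16
  seg 1: a=5 b=41/8 c=-93/16 d=5/4
  seg 2: a=2 b=-25/8 c=27/16 d=-9/16
S(7/2) = 101/128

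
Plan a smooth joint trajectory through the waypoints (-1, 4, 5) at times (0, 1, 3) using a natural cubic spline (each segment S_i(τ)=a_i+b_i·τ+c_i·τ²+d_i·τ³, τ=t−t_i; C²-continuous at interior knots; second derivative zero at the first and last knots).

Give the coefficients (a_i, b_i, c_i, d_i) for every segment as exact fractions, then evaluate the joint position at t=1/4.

Δ: Δ0=5, Δ1=1/2
row 1: diag=6, rhs=-27; c'=1/3, d'=-9/2
back: M1=-9/2
M: M0=0, M1=-9/2, M2=0
seg 0: a=-1, c=M0/2=0, d=(M1−M0)/(6·1)=-3/4, b=Δ0−h0·(2M0+M1)/6=23/4
seg 1: a=4, c=M1/2=-9/4, d=(M2−M1)/(6·2)=3/8, b=Δ1−h1·(2M1+M2)/6=7/2
t_q=1/4 → seg 0, τ=1/4; S=-1+23/4·τ+0·τ²+-3/4·τ³=109/256

  seg 0: a=-1 b=23/4 c=0 d=-3/4
  seg 1: a=4 b=7/2 c=-9/4 d=3/8
S(1/4) = 109/256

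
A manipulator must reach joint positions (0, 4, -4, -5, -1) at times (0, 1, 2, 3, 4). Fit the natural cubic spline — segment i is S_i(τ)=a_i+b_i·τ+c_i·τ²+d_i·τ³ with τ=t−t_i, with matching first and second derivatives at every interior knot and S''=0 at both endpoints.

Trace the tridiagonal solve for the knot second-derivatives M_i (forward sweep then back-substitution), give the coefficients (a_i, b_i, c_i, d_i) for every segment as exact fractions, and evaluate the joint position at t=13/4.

Δ: Δ0=4, Δ1=-8, Δ2=-1, Δ3=4
row 1: diag=4, rhs=-72; c'=1/4, d'=-18
row 2: denom=4−1·1/4=15/4; d'=(42−1·-18)/(15/4)=16
row 3: denom=4−1·4/15=56/15; d'=(30−1·16)/(56/15)=15/4
back: M3=15/4
back: M2=16−4/15·15/4=15
back: M1=-18−1/4·15=-87/4
M: M0=0, M1=-87/4, M2=15, M3=15/4, M4=0
seg 0: a=0, c=M0/2=0, d=(M1−M0)/(6·1)=-29/8, b=Δ0−h0·(2M0+M1)/6=61/8
seg 1: a=4, c=M1/2=-87/8, d=(M2−M1)/(6·1)=49/8, b=Δ1−h1·(2M1+M2)/6=-13/4
seg 2: a=-4, c=M2/2=15/2, d=(M3−M2)/(6·1)=-15/8, b=Δ2−h2·(2M2+M3)/6=-53/8
seg 3: a=-5, c=M3/2=15/8, d=(M4−M3)/(6·1)=-5/8, b=Δ3−h3·(2M3+M4)/6=11/4
t_q=13/4 → seg 3, τ=1/4; S=-5+11/4·τ+15/8·τ²+-5/8·τ³=-2153/512

  seg 0: a=0 b=61/8 c=0 d=-29/8
  seg 1: a=4 b=-13/4 c=-87/8 d=49/8
  seg 2: a=-4 b=-53/8 c=15/2 d=-15/8
  seg 3: a=-5 b=11/4 c=15/8 d=-5/8
S(13/4) = -2153/512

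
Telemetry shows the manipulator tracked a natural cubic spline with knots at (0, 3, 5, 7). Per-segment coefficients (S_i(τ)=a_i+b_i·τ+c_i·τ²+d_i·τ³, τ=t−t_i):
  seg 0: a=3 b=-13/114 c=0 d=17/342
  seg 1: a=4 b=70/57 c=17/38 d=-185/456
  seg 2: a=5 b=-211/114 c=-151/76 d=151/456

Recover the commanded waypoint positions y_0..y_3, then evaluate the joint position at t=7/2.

y_0 = S_0(0) = a_0 = 3
y_1 = S_1(0) = a_1 = 4
y_2 = S_2(0) = a_2 = 5
y_3 = S_2(2) = -4
t_q=7/2 is in segment 1 (τ=1/2); S_1(τ)=5685/1216

y_0=3 y_1=4 y_2=5 y_3=-4
S(7/2) = 5685/1216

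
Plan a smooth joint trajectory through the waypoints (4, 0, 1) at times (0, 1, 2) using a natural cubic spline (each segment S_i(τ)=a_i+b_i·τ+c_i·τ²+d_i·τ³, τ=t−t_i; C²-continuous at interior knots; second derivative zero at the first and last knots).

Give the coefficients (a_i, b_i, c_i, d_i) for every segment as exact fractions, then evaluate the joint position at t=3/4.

Δ: Δ0=-4, Δ1=1
row 1: diag=4, rhs=30; c'=1/4, d'=15/2
back: M1=15/2
M: M0=0, M1=15/2, M2=0
seg 0: a=4, c=M0/2=0, d=(M1−M0)/(6·1)=5/4, b=Δ0−h0·(2M0+M1)/6=-21/4
seg 1: a=0, c=M1/2=15/4, d=(M2−M1)/(6·1)=-5/4, b=Δ1−h1·(2M1+M2)/6=-3/2
t_q=3/4 → seg 0, τ=3/4; S=4+-21/4·τ+0·τ²+5/4·τ³=151/256

  seg 0: a=4 b=-21/4 c=0 d=5/4
  seg 1: a=0 b=-3/2 c=15/4 d=-5/4
S(3/4) = 151/256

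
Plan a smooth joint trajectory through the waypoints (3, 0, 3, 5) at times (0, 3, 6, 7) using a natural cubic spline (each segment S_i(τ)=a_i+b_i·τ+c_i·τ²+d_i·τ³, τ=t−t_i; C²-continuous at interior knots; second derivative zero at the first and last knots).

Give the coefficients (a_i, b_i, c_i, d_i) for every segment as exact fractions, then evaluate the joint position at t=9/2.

Δ: Δ0=-1, Δ1=1, Δ2=2
row 1: diag=12, rhs=12; c'=1/4, d'=1
row 2: denom=8−3·1/4=29/4; d'=(6−3·1)/(29/4)=12/29
back: M2=12/29
back: M1=1−1/4·12/29=26/29
M: M0=0, M1=26/29, M2=12/29, M3=0
seg 0: a=3, c=M0/2=0, d=(M1−M0)/(6·3)=13/261, b=Δ0−h0·(2M0+M1)/6=-42/29
seg 1: a=0, c=M1/2=13/29, d=(M2−M1)/(6·3)=-7/261, b=Δ1−h1·(2M1+M2)/6=-3/29
seg 2: a=3, c=M2/2=6/29, d=(M3−M2)/(6·1)=-2/29, b=Δ2−h2·(2M2+M3)/6=54/29
t_q=9/2 → seg 1, τ=3/2; S=0+-3/29·τ+13/29·τ²+-7/261·τ³=177/232

  seg 0: a=3 b=-42/29 c=0 d=13/261
  seg 1: a=0 b=-3/29 c=13/29 d=-7/261
  seg 2: a=3 b=54/29 c=6/29 d=-2/29
S(9/2) = 177/232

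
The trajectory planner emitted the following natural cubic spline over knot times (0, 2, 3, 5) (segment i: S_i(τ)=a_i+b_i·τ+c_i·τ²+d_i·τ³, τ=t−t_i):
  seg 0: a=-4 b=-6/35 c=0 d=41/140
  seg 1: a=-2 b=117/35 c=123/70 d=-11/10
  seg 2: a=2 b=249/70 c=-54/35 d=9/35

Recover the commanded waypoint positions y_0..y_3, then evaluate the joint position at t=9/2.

y_0 = S_0(0) = a_0 = -4
y_1 = S_1(0) = a_1 = -2
y_2 = S_2(0) = a_2 = 2
y_3 = S_2(2) = 5
t_q=9/2 is in segment 2 (τ=3/2); S_2(τ)=265/56

y_0=-4 y_1=-2 y_2=2 y_3=5
S(9/2) = 265/56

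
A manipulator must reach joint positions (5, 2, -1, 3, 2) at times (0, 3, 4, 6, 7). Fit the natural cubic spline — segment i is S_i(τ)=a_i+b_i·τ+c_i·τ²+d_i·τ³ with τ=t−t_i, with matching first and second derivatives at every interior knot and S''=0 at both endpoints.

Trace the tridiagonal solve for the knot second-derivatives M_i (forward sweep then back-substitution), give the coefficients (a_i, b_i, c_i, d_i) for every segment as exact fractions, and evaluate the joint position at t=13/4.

Δ: Δ0=-1, Δ1=-3, Δ2=2, Δ3=-1
row 1: diag=8, rhs=-12; c'=1/8, d'=-3/2
row 2: denom=6−1·1/8=47/8; d'=(30−1·-3/2)/(47/8)=252/47
row 3: denom=6−2·16/47=250/47; d'=(-18−2·252/47)/(250/47)=-27/5
back: M3=-27/5
back: M2=252/47−16/47·-27/5=36/5
back: M1=-3/2−1/8·36/5=-12/5
M: M0=0, M1=-12/5, M2=36/5, M3=-27/5, M4=0
seg 0: a=5, c=M0/2=0, d=(M1−M0)/(6·3)=-2/15, b=Δ0−h0·(2M0+M1)/6=1/5
seg 1: a=2, c=M1/2=-6/5, d=(M2−M1)/(6·1)=8/5, b=Δ1−h1·(2M1+M2)/6=-17/5
seg 2: a=-1, c=M2/2=18/5, d=(M3−M2)/(6·2)=-21/20, b=Δ2−h2·(2M2+M3)/6=-1
seg 3: a=3, c=M3/2=-27/10, d=(M4−M3)/(6·1)=9/10, b=Δ3−h3·(2M3+M4)/6=4/5
t_q=13/4 → seg 1, τ=1/4; S=2+-17/5·τ+-6/5·τ²+8/5·τ³=11/10

  seg 0: a=5 b=1/5 c=0 d=-2/15
  seg 1: a=2 b=-17/5 c=-6/5 d=8/5
  seg 2: a=-1 b=-1 c=18/5 d=-21/20
  seg 3: a=3 b=4/5 c=-27/10 d=9/10
S(13/4) = 11/10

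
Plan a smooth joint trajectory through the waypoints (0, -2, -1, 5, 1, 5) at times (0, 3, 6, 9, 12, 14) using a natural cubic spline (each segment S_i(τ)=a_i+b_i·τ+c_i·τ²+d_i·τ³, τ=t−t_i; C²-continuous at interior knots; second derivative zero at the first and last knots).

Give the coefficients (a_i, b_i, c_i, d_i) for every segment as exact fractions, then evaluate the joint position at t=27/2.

  seg 0: a=0 b=-1129/1545 c=0 d=11/1545
  seg 1: a=-2 b=-832/1545 c=33/515 d=70/927
  seg 2: a=-1 b=2912/1545 c=383/515 d=-3269/13905
  seg 3: a=5 b=-1/1545 c=-424/309 d=4301/13905
  seg 4: a=1 b=182/1545 c=727/515 d=-727/3090
S(27/2) = 5865/1648

Δ: Δ0=-2/3, Δ1=1/3, Δ2=2, Δ3=-4/3, Δ4=2
row 1: diag=12, rhs=6; c'=1/4, d'=1/2
row 2: denom=12−3·1/4=45/4; d'=(10−3·1/2)/(45/4)=34/45
row 3: denom=12−3·4/15=56/5; d'=(-20−3·34/45)/(56/5)=-167/84
row 4: denom=10−3·15/56=515/56; d'=(20−3·-167/84)/(515/56)=1454/515
back: M4=1454/515
back: M3=-167/84−15/56·1454/515=-848/309
back: M2=34/45−4/15·-848/309=766/515
back: M1=1/2−1/4·766/515=66/515
M: M0=0, M1=66/515, M2=766/515, M3=-848/309, M4=1454/515, M5=0
seg 0: a=0, c=M0/2=0, d=(M1−M0)/(6·3)=11/1545, b=Δ0−h0·(2M0+M1)/6=-1129/1545
seg 1: a=-2, c=M1/2=33/515, d=(M2−M1)/(6·3)=70/927, b=Δ1−h1·(2M1+M2)/6=-832/1545
seg 2: a=-1, c=M2/2=383/515, d=(M3−M2)/(6·3)=-3269/13905, b=Δ2−h2·(2M2+M3)/6=2912/1545
seg 3: a=5, c=M3/2=-424/309, d=(M4−M3)/(6·3)=4301/13905, b=Δ3−h3·(2M3+M4)/6=-1/1545
seg 4: a=1, c=M4/2=727/515, d=(M5−M4)/(6·2)=-727/3090, b=Δ4−h4·(2M4+M5)/6=182/1545
t_q=27/2 → seg 4, τ=3/2; S=1+182/1545·τ+727/515·τ²+-727/3090·τ³=5865/1648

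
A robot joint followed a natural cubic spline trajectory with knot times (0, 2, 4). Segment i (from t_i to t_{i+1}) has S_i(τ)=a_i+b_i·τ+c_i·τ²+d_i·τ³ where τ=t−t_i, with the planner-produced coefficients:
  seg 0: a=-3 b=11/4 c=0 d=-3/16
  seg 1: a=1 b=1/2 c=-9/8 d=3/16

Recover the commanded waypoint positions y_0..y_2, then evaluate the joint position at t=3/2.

y_0 = S_0(0) = a_0 = -3
y_1 = S_1(0) = a_1 = 1
y_2 = S_1(2) = -1
t_q=3/2 is in segment 0 (τ=3/2); S_0(τ)=63/128

y_0=-3 y_1=1 y_2=-1
S(3/2) = 63/128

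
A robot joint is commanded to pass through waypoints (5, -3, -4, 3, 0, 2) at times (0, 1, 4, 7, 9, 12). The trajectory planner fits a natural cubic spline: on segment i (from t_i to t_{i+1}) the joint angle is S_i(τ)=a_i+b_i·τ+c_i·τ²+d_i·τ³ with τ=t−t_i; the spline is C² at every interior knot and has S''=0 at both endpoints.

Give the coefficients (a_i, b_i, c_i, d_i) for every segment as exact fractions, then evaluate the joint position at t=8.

Δ: Δ0=-8, Δ1=-1/3, Δ2=7/3, Δ3=-3/2, Δ4=2/3
row 1: diag=8, rhs=46; c'=3/8, d'=23/4
row 2: denom=12−3·3/8=87/8; d'=(16−3·23/4)/(87/8)=-10/87
row 3: denom=10−3·8/29=266/29; d'=(-23−3·-10/87)/(266/29)=-657/266
row 4: denom=10−2·29/133=1272/133; d'=(13−2·-657/266)/(1272/133)=1193/636
back: M4=1193/636
back: M3=-657/266−29/133·1193/636=-1831/636
back: M2=-10/87−8/29·-1831/636=36/53
back: M1=23/4−3/8·36/53=1165/212
M: M0=0, M1=1165/212, M2=36/53, M3=-1831/636, M4=1193/636, M5=0
seg 0: a=5, c=M0/2=0, d=(M1−M0)/(6·1)=1165/1272, b=Δ0−h0·(2M0+M1)/6=-11341/1272
seg 1: a=-3, c=M1/2=1165/424, d=(M2−M1)/(6·3)=-1021/3816, b=Δ1−h1·(2M1+M2)/6=-3923/636
seg 2: a=-4, c=M2/2=18/53, d=(M3−M2)/(6·3)=-2263/11448, b=Δ2−h2·(2M2+M3)/6=3935/1272
seg 3: a=3, c=M3/2=-1831/1272, d=(M4−M3)/(6·2)=21/53, b=Δ3−h3·(2M3+M4)/6=-131/636
seg 4: a=0, c=M4/2=1193/1272, d=(M5−M4)/(6·3)=-1193/11448, b=Δ4−h4·(2M4+M5)/6=-769/636
t_q=8 → seg 3, τ=1; S=3+-131/636·τ+-1831/1272·τ²+21/53·τ³=2227/1272

  seg 0: a=5 b=-11341/1272 c=0 d=1165/1272
  seg 1: a=-3 b=-3923/636 c=1165/424 d=-1021/3816
  seg 2: a=-4 b=3935/1272 c=18/53 d=-2263/11448
  seg 3: a=3 b=-131/636 c=-1831/1272 d=21/53
  seg 4: a=0 b=-769/636 c=1193/1272 d=-1193/11448
S(8) = 2227/1272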